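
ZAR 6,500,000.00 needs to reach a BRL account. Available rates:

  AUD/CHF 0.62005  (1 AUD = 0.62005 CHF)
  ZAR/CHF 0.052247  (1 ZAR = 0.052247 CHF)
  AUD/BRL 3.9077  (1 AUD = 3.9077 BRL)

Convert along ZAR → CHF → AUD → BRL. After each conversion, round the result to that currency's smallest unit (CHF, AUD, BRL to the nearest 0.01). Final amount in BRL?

BRL 2,140,273.24

ZAR 6,500,000.00 × 0.052247 = CHF 339,605.50
CHF 339,605.50 ÷ 0.62005 = AUD 547,706.64
AUD 547,706.64 × 3.9077 = BRL 2,140,273.24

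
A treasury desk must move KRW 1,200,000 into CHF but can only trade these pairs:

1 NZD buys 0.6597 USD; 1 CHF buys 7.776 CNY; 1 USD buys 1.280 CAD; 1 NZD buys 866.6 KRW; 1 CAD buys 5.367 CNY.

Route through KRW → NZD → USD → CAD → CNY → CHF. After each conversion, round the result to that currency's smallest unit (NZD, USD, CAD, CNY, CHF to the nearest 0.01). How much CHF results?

KRW 1,200,000 ÷ 866.6 = NZD 1,384.72
NZD 1,384.72 × 0.6597 = USD 913.50
USD 913.50 × 1.280 = CAD 1,169.28
CAD 1,169.28 × 5.367 = CNY 6,275.53
CNY 6,275.53 ÷ 7.776 = CHF 807.04

CHF 807.04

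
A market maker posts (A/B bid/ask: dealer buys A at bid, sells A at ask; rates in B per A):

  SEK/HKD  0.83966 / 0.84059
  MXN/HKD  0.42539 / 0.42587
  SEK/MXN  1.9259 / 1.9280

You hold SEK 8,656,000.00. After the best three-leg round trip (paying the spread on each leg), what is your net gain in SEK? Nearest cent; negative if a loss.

Best loop SEK → HKD → MXN → SEK:
SEK 8,656,000.00 × 0.83966 (sell SEK at bid) = HKD 7,268,096.96
HKD 7,268,096.96 ÷ 0.42587 (buy MXN at ask) = MXN 17,066,468.55
MXN 17,066,468.55 ÷ 1.9280 (buy SEK at ask) = SEK 8,851,902.77

Net profit: SEK 195,902.77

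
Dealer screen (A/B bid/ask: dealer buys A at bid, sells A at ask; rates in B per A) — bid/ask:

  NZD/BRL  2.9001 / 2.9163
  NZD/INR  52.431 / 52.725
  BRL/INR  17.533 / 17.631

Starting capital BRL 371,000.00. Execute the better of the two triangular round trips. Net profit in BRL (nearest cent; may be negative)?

Best loop BRL → NZD → INR → BRL:
BRL 371,000.00 ÷ 2.9163 (buy NZD at ask) = NZD 127,215.99
NZD 127,215.99 × 52.431 (sell NZD at bid) = INR 6,670,061.72
INR 6,670,061.72 ÷ 17.631 (buy BRL at ask) = BRL 378,314.43

Net profit: BRL 7,314.43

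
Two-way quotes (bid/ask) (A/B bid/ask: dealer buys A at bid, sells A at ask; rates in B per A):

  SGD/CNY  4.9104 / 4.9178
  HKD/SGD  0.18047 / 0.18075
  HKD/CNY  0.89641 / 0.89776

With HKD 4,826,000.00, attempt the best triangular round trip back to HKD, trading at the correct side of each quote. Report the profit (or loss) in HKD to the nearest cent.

Net profit: HKD 40,815.04

Best loop HKD → CNY → SGD → HKD:
HKD 4,826,000.00 × 0.89641 (sell HKD at bid) = CNY 4,326,074.66
CNY 4,326,074.66 ÷ 4.9178 (buy SGD at ask) = SGD 879,676.82
SGD 879,676.82 ÷ 0.18075 (buy HKD at ask) = HKD 4,866,815.04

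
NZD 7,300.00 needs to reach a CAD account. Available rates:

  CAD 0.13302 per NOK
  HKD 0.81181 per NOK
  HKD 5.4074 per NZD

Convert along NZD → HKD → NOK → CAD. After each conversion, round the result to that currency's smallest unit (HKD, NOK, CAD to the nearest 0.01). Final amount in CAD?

CAD 6,468.06

NZD 7,300.00 × 5.4074 = HKD 39,474.02
HKD 39,474.02 ÷ 0.81181 = NOK 48,624.70
NOK 48,624.70 × 0.13302 = CAD 6,468.06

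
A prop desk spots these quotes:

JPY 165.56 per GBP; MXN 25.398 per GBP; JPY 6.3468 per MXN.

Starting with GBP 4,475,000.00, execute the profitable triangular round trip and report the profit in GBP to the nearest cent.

Profitable loop is GBP → JPY → MXN → GBP:
GBP 4,475,000.00 × 165.56 = JPY 740,881,000
JPY 740,881,000 ÷ 6.3468 = MXN 116,732,999.31
MXN 116,732,999.31 ÷ 25.398 = GBP 4,596,149.28
Profit = GBP 4,596,149.28 − GBP 4,475,000.00

Profit: GBP 121,149.28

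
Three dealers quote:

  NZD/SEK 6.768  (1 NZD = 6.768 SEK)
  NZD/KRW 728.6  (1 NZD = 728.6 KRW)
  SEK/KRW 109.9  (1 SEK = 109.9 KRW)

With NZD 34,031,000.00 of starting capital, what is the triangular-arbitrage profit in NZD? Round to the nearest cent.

Profit: NZD 710,101.70

Profitable loop is NZD → SEK → KRW → NZD:
NZD 34,031,000.00 × 6.768 = SEK 230,321,808.00
SEK 230,321,808.00 × 109.9 = KRW 25,312,366,699
KRW 25,312,366,699 ÷ 728.6 = NZD 34,741,101.70
Profit = NZD 34,741,101.70 − NZD 34,031,000.00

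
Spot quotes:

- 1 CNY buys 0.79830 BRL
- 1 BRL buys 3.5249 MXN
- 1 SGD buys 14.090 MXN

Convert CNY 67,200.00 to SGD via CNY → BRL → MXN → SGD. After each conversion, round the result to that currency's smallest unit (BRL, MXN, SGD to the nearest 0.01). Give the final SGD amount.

CNY 67,200.00 × 0.79830 = BRL 53,645.76
BRL 53,645.76 × 3.5249 = MXN 189,095.94
MXN 189,095.94 ÷ 14.090 = SGD 13,420.58

SGD 13,420.58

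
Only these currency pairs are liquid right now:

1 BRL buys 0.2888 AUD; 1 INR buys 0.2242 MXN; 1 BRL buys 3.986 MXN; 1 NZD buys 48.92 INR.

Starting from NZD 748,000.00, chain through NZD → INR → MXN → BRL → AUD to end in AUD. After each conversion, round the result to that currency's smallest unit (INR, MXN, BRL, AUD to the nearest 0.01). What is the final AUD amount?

AUD 594,406.50

NZD 748,000.00 × 48.92 = INR 36,592,160.00
INR 36,592,160.00 × 0.2242 = MXN 8,203,962.27
MXN 8,203,962.27 ÷ 3.986 = BRL 2,058,194.25
BRL 2,058,194.25 × 0.2888 = AUD 594,406.50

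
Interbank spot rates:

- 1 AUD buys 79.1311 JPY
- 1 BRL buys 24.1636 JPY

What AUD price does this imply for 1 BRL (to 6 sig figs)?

BRL/AUD = 0.305362

1 BRL × 24.1636 = 24.1636 JPY
24.1636 JPY ÷ 79.1311 = 0.305362 AUD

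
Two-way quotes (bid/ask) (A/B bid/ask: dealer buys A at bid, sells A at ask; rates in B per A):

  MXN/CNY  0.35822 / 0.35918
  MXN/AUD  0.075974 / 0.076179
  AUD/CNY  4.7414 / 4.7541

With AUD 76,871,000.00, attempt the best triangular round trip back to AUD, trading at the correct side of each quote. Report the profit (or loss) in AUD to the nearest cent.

Best loop AUD → CNY → MXN → AUD:
AUD 76,871,000.00 × 4.7414 (sell AUD at bid) = CNY 364,476,159.40
CNY 364,476,159.40 ÷ 0.35918 (buy MXN at ask) = MXN 1,014,745,140.04
MXN 1,014,745,140.04 × 0.075974 (sell MXN at bid) = AUD 77,094,247.27

Net profit: AUD 223,247.27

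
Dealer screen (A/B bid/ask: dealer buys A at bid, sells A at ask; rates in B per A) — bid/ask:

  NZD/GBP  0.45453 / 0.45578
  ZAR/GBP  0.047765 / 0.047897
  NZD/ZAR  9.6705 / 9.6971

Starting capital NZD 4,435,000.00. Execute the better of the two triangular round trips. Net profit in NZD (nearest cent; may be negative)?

Net profit: NZD 59,662.34

Best loop NZD → ZAR → GBP → NZD:
NZD 4,435,000.00 × 9.6705 (sell NZD at bid) = ZAR 42,888,667.50
ZAR 42,888,667.50 × 0.047765 (sell ZAR at bid) = GBP 2,048,577.20
GBP 2,048,577.20 ÷ 0.45578 (buy NZD at ask) = NZD 4,494,662.34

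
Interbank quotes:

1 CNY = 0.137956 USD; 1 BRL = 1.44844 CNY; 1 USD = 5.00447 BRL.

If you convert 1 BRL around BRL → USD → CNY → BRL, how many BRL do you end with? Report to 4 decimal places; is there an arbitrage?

Around BRL → USD → CNY → BRL: 1 ÷ 5.00447 ÷ 0.137956 ÷ 1.44844 = 1.000002
Product ≈ 1 (deviation 0.000%, within rounding noise).

1.0000 (no arbitrage)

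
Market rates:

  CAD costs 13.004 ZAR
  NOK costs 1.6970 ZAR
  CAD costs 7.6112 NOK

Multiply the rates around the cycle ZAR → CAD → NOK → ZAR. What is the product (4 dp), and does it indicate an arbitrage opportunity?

Around ZAR → CAD → NOK → ZAR: 1 ÷ 13.004 × 7.6112 × 1.6970 = 0.993249
Product < 1; profitable direction is ZAR → NOK → CAD → ZAR.

0.9932 (arbitrage exists)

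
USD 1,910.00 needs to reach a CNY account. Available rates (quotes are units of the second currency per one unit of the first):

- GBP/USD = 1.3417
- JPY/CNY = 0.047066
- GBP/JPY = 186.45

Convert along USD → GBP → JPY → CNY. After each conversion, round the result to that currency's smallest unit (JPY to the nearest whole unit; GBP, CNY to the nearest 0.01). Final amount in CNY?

USD 1,910.00 ÷ 1.3417 = GBP 1,423.57
GBP 1,423.57 × 186.45 = JPY 265,425
JPY 265,425 × 0.047066 = CNY 12,492.49

CNY 12,492.49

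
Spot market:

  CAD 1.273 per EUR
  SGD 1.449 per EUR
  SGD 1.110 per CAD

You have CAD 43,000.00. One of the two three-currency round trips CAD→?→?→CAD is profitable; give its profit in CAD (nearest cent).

Profit: CAD 1,094.61

Profitable loop is CAD → EUR → SGD → CAD:
CAD 43,000.00 ÷ 1.273 = EUR 33,778.48
EUR 33,778.48 × 1.449 = SGD 48,945.01
SGD 48,945.01 ÷ 1.110 = CAD 44,094.61
Profit = CAD 44,094.61 − CAD 43,000.00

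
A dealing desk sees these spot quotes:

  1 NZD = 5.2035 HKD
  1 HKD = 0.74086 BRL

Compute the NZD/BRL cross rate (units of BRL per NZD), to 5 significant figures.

1 NZD × 5.2035 = 5.2035 HKD
5.2035 HKD × 0.74086 = 3.85507 BRL

NZD/BRL = 3.8551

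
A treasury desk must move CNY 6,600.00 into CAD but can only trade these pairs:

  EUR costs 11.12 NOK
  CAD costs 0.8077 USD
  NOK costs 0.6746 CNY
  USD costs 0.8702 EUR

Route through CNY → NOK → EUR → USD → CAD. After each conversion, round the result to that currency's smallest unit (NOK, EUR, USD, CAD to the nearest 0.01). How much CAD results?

CAD 1,251.76

CNY 6,600.00 ÷ 0.6746 = NOK 9,783.58
NOK 9,783.58 ÷ 11.12 = EUR 879.82
EUR 879.82 ÷ 0.8702 = USD 1,011.05
USD 1,011.05 ÷ 0.8077 = CAD 1,251.76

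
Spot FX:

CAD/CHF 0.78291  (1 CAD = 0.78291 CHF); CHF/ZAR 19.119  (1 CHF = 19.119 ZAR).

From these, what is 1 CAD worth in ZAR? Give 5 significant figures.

1 CAD × 0.78291 = 0.78291 CHF
0.78291 CHF × 19.119 = 14.9685 ZAR

CAD/ZAR = 14.968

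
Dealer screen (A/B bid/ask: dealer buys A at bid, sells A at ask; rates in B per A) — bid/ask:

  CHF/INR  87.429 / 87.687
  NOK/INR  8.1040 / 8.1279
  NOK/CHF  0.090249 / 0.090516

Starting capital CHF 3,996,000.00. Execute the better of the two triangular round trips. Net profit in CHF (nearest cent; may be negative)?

Best loop CHF → NOK → INR → CHF:
CHF 3,996,000.00 ÷ 0.090516 (buy NOK at ask) = NOK 44,146,891.16
NOK 44,146,891.16 × 8.1040 (sell NOK at bid) = INR 357,766,405.94
INR 357,766,405.94 ÷ 87.687 (buy CHF at ask) = CHF 4,080,039.30

Net profit: CHF 84,039.30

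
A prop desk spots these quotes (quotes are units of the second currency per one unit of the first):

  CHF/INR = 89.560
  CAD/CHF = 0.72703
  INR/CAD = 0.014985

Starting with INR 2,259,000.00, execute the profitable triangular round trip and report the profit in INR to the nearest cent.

Profitable loop is INR → CHF → CAD → INR:
INR 2,259,000.00 ÷ 89.560 = CHF 25,223.31
CHF 25,223.31 ÷ 0.72703 = CAD 34,693.64
CAD 34,693.64 ÷ 0.014985 = INR 2,315,224.27
Profit = INR 2,315,224.27 − INR 2,259,000.00

Profit: INR 56,224.27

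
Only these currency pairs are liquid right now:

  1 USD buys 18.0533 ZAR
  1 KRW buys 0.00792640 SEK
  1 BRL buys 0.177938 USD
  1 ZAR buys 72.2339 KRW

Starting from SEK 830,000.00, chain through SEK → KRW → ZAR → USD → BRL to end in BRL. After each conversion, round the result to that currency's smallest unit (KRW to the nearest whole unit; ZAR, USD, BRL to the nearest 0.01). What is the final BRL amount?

SEK 830,000.00 ÷ 0.00792640 = KRW 104,713,363
KRW 104,713,363 ÷ 72.2339 = ZAR 1,449,642.94
ZAR 1,449,642.94 ÷ 18.0533 = USD 80,297.95
USD 80,297.95 ÷ 0.177938 = BRL 451,269.26

BRL 451,269.26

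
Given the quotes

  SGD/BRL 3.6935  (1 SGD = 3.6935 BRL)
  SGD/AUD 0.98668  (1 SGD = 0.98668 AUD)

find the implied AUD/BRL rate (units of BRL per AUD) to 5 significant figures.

AUD/BRL = 3.7434

1 AUD ÷ 0.98668 = 1.0135 SGD
1.0135 SGD × 3.6935 = 3.74336 BRL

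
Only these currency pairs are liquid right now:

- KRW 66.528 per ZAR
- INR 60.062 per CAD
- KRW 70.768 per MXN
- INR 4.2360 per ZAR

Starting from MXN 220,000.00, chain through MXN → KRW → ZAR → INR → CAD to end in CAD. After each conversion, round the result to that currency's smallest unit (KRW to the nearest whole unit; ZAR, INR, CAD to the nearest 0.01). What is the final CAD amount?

CAD 16,504.84

MXN 220,000.00 × 70.768 = KRW 15,568,960
KRW 15,568,960 ÷ 66.528 = ZAR 234,021.16
ZAR 234,021.16 × 4.2360 = INR 991,313.63
INR 991,313.63 ÷ 60.062 = CAD 16,504.84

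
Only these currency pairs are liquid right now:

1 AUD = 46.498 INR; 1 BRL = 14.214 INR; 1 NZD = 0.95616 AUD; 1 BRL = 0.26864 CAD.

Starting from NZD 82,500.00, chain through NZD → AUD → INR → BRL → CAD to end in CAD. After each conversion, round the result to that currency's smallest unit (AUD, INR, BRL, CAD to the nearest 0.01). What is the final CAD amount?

NZD 82,500.00 × 0.95616 = AUD 78,883.20
AUD 78,883.20 × 46.498 = INR 3,667,911.03
INR 3,667,911.03 ÷ 14.214 = BRL 258,049.18
BRL 258,049.18 × 0.26864 = CAD 69,322.33

CAD 69,322.33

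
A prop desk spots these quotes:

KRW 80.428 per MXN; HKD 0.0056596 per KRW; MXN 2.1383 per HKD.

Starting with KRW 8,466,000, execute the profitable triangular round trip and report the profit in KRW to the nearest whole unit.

Profit: KRW 231,944

Profitable loop is KRW → MXN → HKD → KRW:
KRW 8,466,000 ÷ 80.428 = MXN 105,261.85
MXN 105,261.85 ÷ 2.1383 = HKD 49,226.89
HKD 49,226.89 ÷ 0.0056596 = KRW 8,697,944
Profit = KRW 8,697,944 − KRW 8,466,000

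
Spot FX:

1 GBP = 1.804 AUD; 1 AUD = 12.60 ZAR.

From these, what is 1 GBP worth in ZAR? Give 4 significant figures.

GBP/ZAR = 22.73

1 GBP × 1.804 = 1.804 AUD
1.804 AUD × 12.60 = 22.7304 ZAR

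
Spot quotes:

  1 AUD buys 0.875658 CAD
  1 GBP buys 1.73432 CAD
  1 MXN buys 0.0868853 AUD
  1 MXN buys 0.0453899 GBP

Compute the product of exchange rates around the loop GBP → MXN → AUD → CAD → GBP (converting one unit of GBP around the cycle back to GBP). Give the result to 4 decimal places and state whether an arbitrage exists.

0.9665 (arbitrage exists)

Around GBP → MXN → AUD → CAD → GBP: 1 ÷ 0.0453899 × 0.0868853 × 0.875658 ÷ 1.73432 = 0.966479
Product < 1; profitable direction is GBP → CAD → AUD → MXN → GBP.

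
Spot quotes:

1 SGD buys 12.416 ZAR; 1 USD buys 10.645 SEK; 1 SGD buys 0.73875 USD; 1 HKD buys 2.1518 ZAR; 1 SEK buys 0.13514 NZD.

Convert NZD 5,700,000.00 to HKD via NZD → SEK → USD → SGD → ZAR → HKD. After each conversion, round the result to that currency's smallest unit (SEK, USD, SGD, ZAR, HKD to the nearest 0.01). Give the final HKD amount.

NZD 5,700,000.00 ÷ 0.13514 = SEK 42,178,481.57
SEK 42,178,481.57 ÷ 10.645 = USD 3,962,281.03
USD 3,962,281.03 ÷ 0.73875 = SGD 5,363,493.78
SGD 5,363,493.78 × 12.416 = ZAR 66,593,138.77
ZAR 66,593,138.77 ÷ 2.1518 = HKD 30,947,643.26

HKD 30,947,643.26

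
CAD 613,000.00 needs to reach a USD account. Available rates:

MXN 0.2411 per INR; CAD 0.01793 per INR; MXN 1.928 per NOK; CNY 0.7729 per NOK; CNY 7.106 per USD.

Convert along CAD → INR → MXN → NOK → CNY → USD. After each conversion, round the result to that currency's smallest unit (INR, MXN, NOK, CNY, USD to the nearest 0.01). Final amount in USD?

USD 465,016.61

CAD 613,000.00 ÷ 0.01793 = INR 34,188,510.88
INR 34,188,510.88 × 0.2411 = MXN 8,242,849.97
MXN 8,242,849.97 ÷ 1.928 = NOK 4,275,337.12
NOK 4,275,337.12 × 0.7729 = CNY 3,304,408.06
CNY 3,304,408.06 ÷ 7.106 = USD 465,016.61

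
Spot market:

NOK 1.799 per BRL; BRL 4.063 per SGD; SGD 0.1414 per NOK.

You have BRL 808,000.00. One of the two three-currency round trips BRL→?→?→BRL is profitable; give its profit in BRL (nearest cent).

Profit: BRL 27,100.52

Profitable loop is BRL → NOK → SGD → BRL:
BRL 808,000.00 × 1.799 = NOK 1,453,592.00
NOK 1,453,592.00 × 0.1414 = SGD 205,537.91
SGD 205,537.91 × 4.063 = BRL 835,100.52
Profit = BRL 835,100.52 − BRL 808,000.00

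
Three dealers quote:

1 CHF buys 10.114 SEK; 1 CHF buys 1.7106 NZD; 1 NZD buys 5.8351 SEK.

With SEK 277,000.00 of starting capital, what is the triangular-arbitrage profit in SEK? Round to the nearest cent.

Profit: SEK 3,676.43

Profitable loop is SEK → NZD → CHF → SEK:
SEK 277,000.00 ÷ 5.8351 = NZD 47,471.34
NZD 47,471.34 ÷ 1.7106 = CHF 27,751.28
CHF 27,751.28 × 10.114 = SEK 280,676.43
Profit = SEK 280,676.43 − SEK 277,000.00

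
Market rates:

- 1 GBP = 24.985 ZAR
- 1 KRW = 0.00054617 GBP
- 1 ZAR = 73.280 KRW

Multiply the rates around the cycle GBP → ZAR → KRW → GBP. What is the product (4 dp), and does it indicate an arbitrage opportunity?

Around GBP → ZAR → KRW → GBP: 1 × 24.985 × 73.280 × 0.00054617 = 0.999983
Product ≈ 1 (deviation 0.002%, within rounding noise).

1.0000 (no arbitrage)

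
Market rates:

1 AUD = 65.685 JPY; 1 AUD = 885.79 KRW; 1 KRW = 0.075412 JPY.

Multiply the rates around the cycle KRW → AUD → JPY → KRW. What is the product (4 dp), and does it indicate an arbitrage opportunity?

Around KRW → AUD → JPY → KRW: 1 ÷ 885.79 × 65.685 ÷ 0.075412 = 0.983320
Product < 1; profitable direction is KRW → JPY → AUD → KRW.

0.9833 (arbitrage exists)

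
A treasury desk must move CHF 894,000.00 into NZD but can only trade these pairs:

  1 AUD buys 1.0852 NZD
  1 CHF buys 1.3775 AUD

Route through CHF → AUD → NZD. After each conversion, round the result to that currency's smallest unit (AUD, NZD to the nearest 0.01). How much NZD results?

NZD 1,336,407.52

CHF 894,000.00 × 1.3775 = AUD 1,231,485.00
AUD 1,231,485.00 × 1.0852 = NZD 1,336,407.52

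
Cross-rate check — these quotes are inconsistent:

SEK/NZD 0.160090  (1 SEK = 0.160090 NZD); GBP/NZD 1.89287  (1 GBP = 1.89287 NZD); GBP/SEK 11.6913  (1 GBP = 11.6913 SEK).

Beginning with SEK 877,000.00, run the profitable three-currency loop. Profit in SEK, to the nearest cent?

Profitable loop is SEK → GBP → NZD → SEK:
SEK 877,000.00 ÷ 11.6913 = GBP 75,013.04
GBP 75,013.04 × 1.89287 = NZD 141,989.94
NZD 141,989.94 ÷ 0.160090 = SEK 886,938.22
Profit = SEK 886,938.22 − SEK 877,000.00

Profit: SEK 9,938.22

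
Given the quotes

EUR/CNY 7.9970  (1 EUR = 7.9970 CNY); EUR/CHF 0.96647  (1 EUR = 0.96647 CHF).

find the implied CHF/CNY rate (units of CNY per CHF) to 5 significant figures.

1 CHF ÷ 0.96647 = 1.03469 EUR
1.03469 EUR × 7.9970 = 8.27444 CNY

CHF/CNY = 8.2744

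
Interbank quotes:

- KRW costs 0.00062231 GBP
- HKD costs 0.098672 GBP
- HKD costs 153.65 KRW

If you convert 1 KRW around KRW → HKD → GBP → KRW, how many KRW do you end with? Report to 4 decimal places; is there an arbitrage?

Around KRW → HKD → GBP → KRW: 1 ÷ 153.65 × 0.098672 ÷ 0.00062231 = 1.031940
Product > 1; profitable direction is KRW → HKD → GBP → KRW.

1.0319 (arbitrage exists)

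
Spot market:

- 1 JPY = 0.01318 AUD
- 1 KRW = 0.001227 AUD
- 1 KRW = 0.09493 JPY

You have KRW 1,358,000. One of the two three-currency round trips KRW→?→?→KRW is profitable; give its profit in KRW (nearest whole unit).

Profitable loop is KRW → JPY → AUD → KRW:
KRW 1,358,000 × 0.09493 = JPY 128,915
JPY 128,915 × 0.01318 = AUD 1,699.10
AUD 1,699.10 ÷ 0.001227 = KRW 1,384,759
Profit = KRW 1,384,759 − KRW 1,358,000

Profit: KRW 26,759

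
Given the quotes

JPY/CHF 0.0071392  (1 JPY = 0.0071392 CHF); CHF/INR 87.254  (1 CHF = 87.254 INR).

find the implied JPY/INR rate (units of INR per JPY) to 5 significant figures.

JPY/INR = 0.62292

1 JPY × 0.0071392 = 0.0071392 CHF
0.0071392 CHF × 87.254 = 0.622924 INR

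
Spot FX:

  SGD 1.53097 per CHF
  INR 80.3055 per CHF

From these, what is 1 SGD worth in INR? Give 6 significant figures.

1 SGD ÷ 1.53097 = 0.653181 CHF
0.653181 CHF × 80.3055 = 52.454 INR

SGD/INR = 52.4540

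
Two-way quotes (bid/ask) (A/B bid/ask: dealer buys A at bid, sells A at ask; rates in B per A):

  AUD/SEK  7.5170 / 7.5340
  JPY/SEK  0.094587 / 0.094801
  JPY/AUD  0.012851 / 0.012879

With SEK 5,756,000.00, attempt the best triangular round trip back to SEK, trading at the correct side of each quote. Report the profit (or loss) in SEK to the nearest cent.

Best loop SEK → JPY → AUD → SEK:
SEK 5,756,000.00 ÷ 0.094801 (buy JPY at ask) = JPY 60,716,659
JPY 60,716,659 × 0.012851 (sell JPY at bid) = AUD 780,269.79
AUD 780,269.79 × 7.5170 (sell AUD at bid) = SEK 5,865,287.98

Net profit: SEK 109,287.98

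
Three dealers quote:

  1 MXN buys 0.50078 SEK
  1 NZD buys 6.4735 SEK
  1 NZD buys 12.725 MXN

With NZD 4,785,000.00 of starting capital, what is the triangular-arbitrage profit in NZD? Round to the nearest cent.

Profitable loop is NZD → SEK → MXN → NZD:
NZD 4,785,000.00 × 6.4735 = SEK 30,975,697.50
SEK 30,975,697.50 ÷ 0.50078 = MXN 61,854,901.35
MXN 61,854,901.35 ÷ 12.725 = NZD 4,860,895.98
Profit = NZD 4,860,895.98 − NZD 4,785,000.00

Profit: NZD 75,895.98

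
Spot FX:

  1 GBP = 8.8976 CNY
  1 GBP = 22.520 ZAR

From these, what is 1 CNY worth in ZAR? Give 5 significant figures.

CNY/ZAR = 2.5310

1 CNY ÷ 8.8976 = 0.11239 GBP
0.11239 GBP × 22.520 = 2.53102 ZAR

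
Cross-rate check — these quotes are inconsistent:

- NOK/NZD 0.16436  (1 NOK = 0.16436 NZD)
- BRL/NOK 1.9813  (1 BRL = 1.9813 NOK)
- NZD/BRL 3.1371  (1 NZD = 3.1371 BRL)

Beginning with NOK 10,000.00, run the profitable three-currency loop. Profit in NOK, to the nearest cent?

Profit: NOK 215.86

Profitable loop is NOK → NZD → BRL → NOK:
NOK 10,000.00 × 0.16436 = NZD 1,643.60
NZD 1,643.60 × 3.1371 = BRL 5,156.14
BRL 5,156.14 × 1.9813 = NOK 10,215.86
Profit = NOK 10,215.86 − NOK 10,000.00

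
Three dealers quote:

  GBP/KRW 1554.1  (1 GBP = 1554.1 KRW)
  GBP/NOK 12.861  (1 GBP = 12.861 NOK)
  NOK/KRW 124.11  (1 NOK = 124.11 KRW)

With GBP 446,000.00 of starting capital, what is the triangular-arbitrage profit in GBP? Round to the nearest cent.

Profitable loop is GBP → NOK → KRW → GBP:
GBP 446,000.00 × 12.861 = NOK 5,736,006.00
NOK 5,736,006.00 × 124.11 = KRW 711,895,705
KRW 711,895,705 ÷ 1554.1 = GBP 458,075.87
Profit = GBP 458,075.87 − GBP 446,000.00

Profit: GBP 12,075.87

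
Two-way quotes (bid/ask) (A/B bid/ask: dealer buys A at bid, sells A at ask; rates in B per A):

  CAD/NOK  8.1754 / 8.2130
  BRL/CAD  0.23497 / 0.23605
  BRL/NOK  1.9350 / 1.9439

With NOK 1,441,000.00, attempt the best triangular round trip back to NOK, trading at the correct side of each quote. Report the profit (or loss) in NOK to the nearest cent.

Best loop NOK → CAD → BRL → NOK:
NOK 1,441,000.00 ÷ 8.2130 (buy CAD at ask) = CAD 175,453.55
CAD 175,453.55 ÷ 0.23605 (buy BRL at ask) = BRL 743,289.77
BRL 743,289.77 × 1.9350 (sell BRL at bid) = NOK 1,438,265.70

Net result: NOK -2,734.30 (no profitable arbitrage after spreads)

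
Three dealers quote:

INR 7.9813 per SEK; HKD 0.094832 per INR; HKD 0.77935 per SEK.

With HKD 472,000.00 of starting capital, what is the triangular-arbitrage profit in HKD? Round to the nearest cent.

Profitable loop is HKD → INR → SEK → HKD:
HKD 472,000.00 ÷ 0.094832 = INR 4,977,222.88
INR 4,977,222.88 ÷ 7.9813 = SEK 623,610.55
SEK 623,610.55 × 0.77935 = HKD 486,010.88
Profit = HKD 486,010.88 − HKD 472,000.00

Profit: HKD 14,010.88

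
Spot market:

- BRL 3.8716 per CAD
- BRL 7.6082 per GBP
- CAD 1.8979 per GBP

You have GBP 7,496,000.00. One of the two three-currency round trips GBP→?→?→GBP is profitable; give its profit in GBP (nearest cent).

Profit: GBP 265,536.27

Profitable loop is GBP → BRL → CAD → GBP:
GBP 7,496,000.00 × 7.6082 = BRL 57,031,067.20
BRL 57,031,067.20 ÷ 3.8716 = CAD 14,730,619.69
CAD 14,730,619.69 ÷ 1.8979 = GBP 7,761,536.27
Profit = GBP 7,761,536.27 − GBP 7,496,000.00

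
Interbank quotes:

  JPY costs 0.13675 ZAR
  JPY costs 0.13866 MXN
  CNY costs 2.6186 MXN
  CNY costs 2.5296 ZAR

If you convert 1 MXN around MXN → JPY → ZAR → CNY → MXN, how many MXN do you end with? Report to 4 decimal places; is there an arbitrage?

1.0209 (arbitrage exists)

Around MXN → JPY → ZAR → CNY → MXN: 1 ÷ 0.13866 × 0.13675 ÷ 2.5296 × 2.6186 = 1.020924
Product > 1; profitable direction is MXN → JPY → ZAR → CNY → MXN.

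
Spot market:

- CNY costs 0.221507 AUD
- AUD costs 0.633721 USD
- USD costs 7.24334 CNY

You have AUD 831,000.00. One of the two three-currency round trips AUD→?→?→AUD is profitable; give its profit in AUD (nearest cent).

Profitable loop is AUD → USD → CNY → AUD:
AUD 831,000.00 × 0.633721 = USD 526,622.15
USD 526,622.15 × 7.24334 = CNY 3,814,503.29
CNY 3,814,503.29 × 0.221507 = AUD 844,939.18
Profit = AUD 844,939.18 − AUD 831,000.00

Profit: AUD 13,939.18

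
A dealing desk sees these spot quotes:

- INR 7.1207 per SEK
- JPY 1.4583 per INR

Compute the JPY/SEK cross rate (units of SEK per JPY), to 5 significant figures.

1 JPY ÷ 1.4583 = 0.68573 INR
0.68573 INR ÷ 7.1207 = 0.0963009 SEK

JPY/SEK = 0.096301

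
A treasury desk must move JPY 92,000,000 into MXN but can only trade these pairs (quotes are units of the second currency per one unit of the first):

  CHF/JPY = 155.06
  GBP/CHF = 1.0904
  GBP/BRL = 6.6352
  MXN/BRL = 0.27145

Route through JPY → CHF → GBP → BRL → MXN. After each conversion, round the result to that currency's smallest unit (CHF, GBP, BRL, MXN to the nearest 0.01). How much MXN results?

MXN 13,300,451.39

JPY 92,000,000 ÷ 155.06 = CHF 593,318.72
CHF 593,318.72 ÷ 1.0904 = GBP 544,129.42
GBP 544,129.42 × 6.6352 = BRL 3,610,407.53
BRL 3,610,407.53 ÷ 0.27145 = MXN 13,300,451.39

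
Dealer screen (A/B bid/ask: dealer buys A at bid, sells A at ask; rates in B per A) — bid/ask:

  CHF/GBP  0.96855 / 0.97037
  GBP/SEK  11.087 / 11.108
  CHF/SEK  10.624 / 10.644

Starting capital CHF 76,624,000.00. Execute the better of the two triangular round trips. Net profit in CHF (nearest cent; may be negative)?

Net profit: CHF 678,946.30

Best loop CHF → GBP → SEK → CHF:
CHF 76,624,000.00 × 0.96855 (sell CHF at bid) = GBP 74,214,175.20
GBP 74,214,175.20 × 11.087 (sell GBP at bid) = SEK 822,812,560.44
SEK 822,812,560.44 ÷ 10.644 (buy CHF at ask) = CHF 77,302,946.30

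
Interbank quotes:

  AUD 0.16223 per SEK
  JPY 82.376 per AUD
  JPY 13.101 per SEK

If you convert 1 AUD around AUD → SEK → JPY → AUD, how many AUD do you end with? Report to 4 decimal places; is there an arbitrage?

0.9803 (arbitrage exists)

Around AUD → SEK → JPY → AUD: 1 ÷ 0.16223 × 13.101 ÷ 82.376 = 0.980331
Product < 1; profitable direction is AUD → JPY → SEK → AUD.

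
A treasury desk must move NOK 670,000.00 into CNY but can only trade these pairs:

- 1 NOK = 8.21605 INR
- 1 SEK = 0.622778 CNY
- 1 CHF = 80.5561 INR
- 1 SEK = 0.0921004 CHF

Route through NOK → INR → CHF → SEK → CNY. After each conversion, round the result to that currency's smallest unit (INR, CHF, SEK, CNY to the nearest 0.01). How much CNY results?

CNY 462,073.64

NOK 670,000.00 × 8.21605 = INR 5,504,753.50
INR 5,504,753.50 ÷ 80.5561 = CHF 68,334.41
CHF 68,334.41 ÷ 0.0921004 = SEK 741,955.63
SEK 741,955.63 × 0.622778 = CNY 462,073.64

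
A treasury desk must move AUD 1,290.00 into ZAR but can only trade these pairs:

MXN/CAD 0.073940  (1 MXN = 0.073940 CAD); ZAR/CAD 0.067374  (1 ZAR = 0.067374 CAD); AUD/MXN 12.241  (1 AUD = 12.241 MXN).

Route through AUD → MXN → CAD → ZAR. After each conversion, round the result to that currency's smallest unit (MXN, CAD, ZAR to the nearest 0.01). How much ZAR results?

ZAR 17,329.83

AUD 1,290.00 × 12.241 = MXN 15,790.89
MXN 15,790.89 × 0.073940 = CAD 1,167.58
CAD 1,167.58 ÷ 0.067374 = ZAR 17,329.83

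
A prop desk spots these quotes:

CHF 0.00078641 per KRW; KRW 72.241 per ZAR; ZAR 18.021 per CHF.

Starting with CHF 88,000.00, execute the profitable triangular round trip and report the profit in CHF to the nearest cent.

Profit: CHF 2,093.68

Profitable loop is CHF → ZAR → KRW → CHF:
CHF 88,000.00 × 18.021 = ZAR 1,585,848.00
ZAR 1,585,848.00 × 72.241 = KRW 114,563,245
KRW 114,563,245 × 0.00078641 = CHF 90,093.68
Profit = CHF 90,093.68 − CHF 88,000.00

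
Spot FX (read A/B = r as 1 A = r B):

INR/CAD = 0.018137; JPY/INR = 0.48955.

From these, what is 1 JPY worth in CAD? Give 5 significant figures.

1 JPY × 0.48955 = 0.48955 INR
0.48955 INR × 0.018137 = 0.00887897 CAD

JPY/CAD = 0.0088790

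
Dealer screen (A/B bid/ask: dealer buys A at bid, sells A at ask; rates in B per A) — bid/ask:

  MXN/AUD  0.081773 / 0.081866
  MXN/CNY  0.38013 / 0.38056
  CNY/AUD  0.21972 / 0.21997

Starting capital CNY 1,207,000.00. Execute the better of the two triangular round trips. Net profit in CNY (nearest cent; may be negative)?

Net profit: CNY 24,417.82

Best loop CNY → AUD → MXN → CNY:
CNY 1,207,000.00 × 0.21972 (sell CNY at bid) = AUD 265,202.04
AUD 265,202.04 ÷ 0.081866 (buy MXN at ask) = MXN 3,239,464.98
MXN 3,239,464.98 × 0.38013 (sell MXN at bid) = CNY 1,231,417.82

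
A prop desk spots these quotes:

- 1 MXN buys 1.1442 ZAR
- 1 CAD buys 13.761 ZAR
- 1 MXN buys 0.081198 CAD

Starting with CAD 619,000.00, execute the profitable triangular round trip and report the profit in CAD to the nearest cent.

Profitable loop is CAD → MXN → ZAR → CAD:
CAD 619,000.00 ÷ 0.081198 = MXN 7,623,340.48
MXN 7,623,340.48 × 1.1442 = ZAR 8,722,626.17
ZAR 8,722,626.17 ÷ 13.761 = CAD 633,865.72
Profit = CAD 633,865.72 − CAD 619,000.00

Profit: CAD 14,865.72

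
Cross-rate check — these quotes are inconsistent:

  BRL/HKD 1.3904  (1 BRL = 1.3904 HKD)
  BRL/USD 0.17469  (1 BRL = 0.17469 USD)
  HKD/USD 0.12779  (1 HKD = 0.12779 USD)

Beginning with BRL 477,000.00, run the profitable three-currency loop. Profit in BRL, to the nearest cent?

Profitable loop is BRL → HKD → USD → BRL:
BRL 477,000.00 × 1.3904 = HKD 663,220.80
HKD 663,220.80 × 0.12779 = USD 84,752.99
USD 84,752.99 ÷ 0.17469 = BRL 485,162.21
Profit = BRL 485,162.21 − BRL 477,000.00

Profit: BRL 8,162.21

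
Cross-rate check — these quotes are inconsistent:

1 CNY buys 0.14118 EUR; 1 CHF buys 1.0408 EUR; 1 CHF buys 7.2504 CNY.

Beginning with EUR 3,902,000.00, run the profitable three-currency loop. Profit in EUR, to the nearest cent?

Profitable loop is EUR → CNY → CHF → EUR:
EUR 3,902,000.00 ÷ 0.14118 = CNY 27,638,475.70
CNY 27,638,475.70 ÷ 7.2504 = CHF 3,811,993.23
CHF 3,811,993.23 × 1.0408 = EUR 3,967,522.55
Profit = EUR 3,967,522.55 − EUR 3,902,000.00

Profit: EUR 65,522.55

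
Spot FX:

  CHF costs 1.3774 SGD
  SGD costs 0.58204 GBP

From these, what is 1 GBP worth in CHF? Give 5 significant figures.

1 GBP ÷ 0.58204 = 1.71809 SGD
1.71809 SGD ÷ 1.3774 = 1.24735 CHF

GBP/CHF = 1.2473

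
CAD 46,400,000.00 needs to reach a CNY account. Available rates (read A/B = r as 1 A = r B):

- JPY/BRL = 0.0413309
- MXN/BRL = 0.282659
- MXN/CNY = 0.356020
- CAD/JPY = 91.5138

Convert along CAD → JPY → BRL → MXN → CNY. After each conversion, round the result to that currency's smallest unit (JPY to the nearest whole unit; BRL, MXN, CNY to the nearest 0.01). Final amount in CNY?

CAD 46,400,000.00 × 91.5138 = JPY 4,246,240,320
JPY 4,246,240,320 × 0.0413309 = BRL 175,500,934.04
BRL 175,500,934.04 ÷ 0.282659 = MXN 620,892,786.15
MXN 620,892,786.15 × 0.356020 = CNY 221,050,249.73

CNY 221,050,249.73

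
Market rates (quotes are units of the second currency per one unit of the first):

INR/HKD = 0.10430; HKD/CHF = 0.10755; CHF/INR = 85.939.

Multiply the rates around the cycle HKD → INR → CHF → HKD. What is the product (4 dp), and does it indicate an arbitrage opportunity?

Around HKD → INR → CHF → HKD: 1 ÷ 0.10430 ÷ 85.939 ÷ 0.10755 = 1.037325
Product > 1; profitable direction is HKD → INR → CHF → HKD.

1.0373 (arbitrage exists)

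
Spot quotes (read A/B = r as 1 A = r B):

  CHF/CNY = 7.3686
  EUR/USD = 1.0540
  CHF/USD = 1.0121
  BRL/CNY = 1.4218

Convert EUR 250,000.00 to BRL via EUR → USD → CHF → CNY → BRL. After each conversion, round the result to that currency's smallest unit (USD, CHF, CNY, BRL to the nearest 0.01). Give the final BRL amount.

EUR 250,000.00 × 1.0540 = USD 263,500.00
USD 263,500.00 ÷ 1.0121 = CHF 260,349.77
CHF 260,349.77 × 7.3686 = CNY 1,918,413.32
CNY 1,918,413.32 ÷ 1.4218 = BRL 1,349,284.93

BRL 1,349,284.93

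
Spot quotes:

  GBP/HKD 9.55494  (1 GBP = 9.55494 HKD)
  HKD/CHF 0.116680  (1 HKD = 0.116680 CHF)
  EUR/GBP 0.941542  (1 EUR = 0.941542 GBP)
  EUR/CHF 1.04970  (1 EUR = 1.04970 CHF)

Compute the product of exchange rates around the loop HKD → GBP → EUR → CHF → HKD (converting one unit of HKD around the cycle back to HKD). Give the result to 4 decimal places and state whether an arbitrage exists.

1.0000 (no arbitrage)

Around HKD → GBP → EUR → CHF → HKD: 1 ÷ 9.55494 ÷ 0.941542 × 1.04970 ÷ 0.116680 = 1.000003
Product ≈ 1 (deviation 0.000%, within rounding noise).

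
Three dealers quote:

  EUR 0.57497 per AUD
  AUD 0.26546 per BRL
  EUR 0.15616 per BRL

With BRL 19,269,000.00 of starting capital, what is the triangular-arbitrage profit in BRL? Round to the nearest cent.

Profit: BRL 445,451.65

Profitable loop is BRL → EUR → AUD → BRL:
BRL 19,269,000.00 × 0.15616 = EUR 3,009,047.04
EUR 3,009,047.04 ÷ 0.57497 = AUD 5,233,398.33
AUD 5,233,398.33 ÷ 0.26546 = BRL 19,714,451.65
Profit = BRL 19,714,451.65 − BRL 19,269,000.00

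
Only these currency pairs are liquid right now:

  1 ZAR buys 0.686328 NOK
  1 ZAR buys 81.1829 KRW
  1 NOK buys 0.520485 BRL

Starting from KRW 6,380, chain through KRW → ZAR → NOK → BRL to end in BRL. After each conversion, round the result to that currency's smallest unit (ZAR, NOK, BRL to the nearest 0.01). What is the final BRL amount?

KRW 6,380 ÷ 81.1829 = ZAR 78.59
ZAR 78.59 × 0.686328 = NOK 53.94
NOK 53.94 × 0.520485 = BRL 28.07

BRL 28.07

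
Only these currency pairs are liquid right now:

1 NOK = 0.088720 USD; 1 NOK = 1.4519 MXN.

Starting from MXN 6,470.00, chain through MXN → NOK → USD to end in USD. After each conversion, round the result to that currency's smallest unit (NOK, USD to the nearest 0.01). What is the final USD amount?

USD 395.36

MXN 6,470.00 ÷ 1.4519 = NOK 4,456.23
NOK 4,456.23 × 0.088720 = USD 395.36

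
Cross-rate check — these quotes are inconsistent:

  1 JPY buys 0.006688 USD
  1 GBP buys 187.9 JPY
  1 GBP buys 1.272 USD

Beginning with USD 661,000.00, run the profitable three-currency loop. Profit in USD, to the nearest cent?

Profitable loop is USD → JPY → GBP → USD:
USD 661,000.00 ÷ 0.006688 = JPY 98,833,732
JPY 98,833,732 ÷ 187.9 = GBP 525,991.12
GBP 525,991.12 × 1.272 = USD 669,060.71
Profit = USD 669,060.71 − USD 661,000.00

Profit: USD 8,060.71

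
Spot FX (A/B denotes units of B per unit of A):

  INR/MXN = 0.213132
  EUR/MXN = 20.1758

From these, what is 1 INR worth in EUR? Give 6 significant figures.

INR/EUR = 0.0105637

1 INR × 0.213132 = 0.213132 MXN
0.213132 MXN ÷ 20.1758 = 0.0105637 EUR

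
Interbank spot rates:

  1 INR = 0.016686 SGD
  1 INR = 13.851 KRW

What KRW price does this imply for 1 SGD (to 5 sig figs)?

1 SGD ÷ 0.016686 = 59.9305 INR
59.9305 INR × 13.851 = 830.097 KRW

SGD/KRW = 830.10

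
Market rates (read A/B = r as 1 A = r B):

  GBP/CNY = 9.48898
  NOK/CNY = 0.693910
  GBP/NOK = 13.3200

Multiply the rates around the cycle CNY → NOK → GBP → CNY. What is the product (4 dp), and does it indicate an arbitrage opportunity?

1.0266 (arbitrage exists)

Around CNY → NOK → GBP → CNY: 1 ÷ 0.693910 ÷ 13.3200 × 9.48898 = 1.026626
Product > 1; profitable direction is CNY → NOK → GBP → CNY.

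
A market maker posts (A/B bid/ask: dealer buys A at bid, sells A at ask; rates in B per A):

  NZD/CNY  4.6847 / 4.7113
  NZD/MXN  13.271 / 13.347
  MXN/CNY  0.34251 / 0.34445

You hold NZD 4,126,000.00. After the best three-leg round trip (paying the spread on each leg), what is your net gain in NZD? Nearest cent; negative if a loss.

Net profit: NZD 78,372.23

Best loop NZD → CNY → MXN → NZD:
NZD 4,126,000.00 × 4.6847 (sell NZD at bid) = CNY 19,329,072.20
CNY 19,329,072.20 ÷ 0.34445 (buy MXN at ask) = MXN 56,115,756.13
MXN 56,115,756.13 ÷ 13.347 (buy NZD at ask) = NZD 4,204,372.23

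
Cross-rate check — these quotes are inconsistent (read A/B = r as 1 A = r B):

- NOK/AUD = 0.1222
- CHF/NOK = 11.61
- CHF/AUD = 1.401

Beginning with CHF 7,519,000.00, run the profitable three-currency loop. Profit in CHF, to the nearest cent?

Profitable loop is CHF → NOK → AUD → CHF:
CHF 7,519,000.00 × 11.61 = NOK 87,295,590.00
NOK 87,295,590.00 × 0.1222 = AUD 10,667,521.10
AUD 10,667,521.10 ÷ 1.401 = CHF 7,614,219.20
Profit = CHF 7,614,219.20 − CHF 7,519,000.00

Profit: CHF 95,219.20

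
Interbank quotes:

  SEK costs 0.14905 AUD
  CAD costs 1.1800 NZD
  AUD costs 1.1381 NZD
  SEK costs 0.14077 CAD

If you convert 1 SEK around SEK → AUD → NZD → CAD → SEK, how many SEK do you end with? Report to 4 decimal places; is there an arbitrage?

1.0212 (arbitrage exists)

Around SEK → AUD → NZD → CAD → SEK: 1 × 0.14905 × 1.1381 ÷ 1.1800 ÷ 0.14077 = 1.021222
Product > 1; profitable direction is SEK → AUD → NZD → CAD → SEK.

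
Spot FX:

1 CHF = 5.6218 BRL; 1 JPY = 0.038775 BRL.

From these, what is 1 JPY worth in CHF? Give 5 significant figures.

JPY/CHF = 0.0068973

1 JPY × 0.038775 = 0.038775 BRL
0.038775 BRL ÷ 5.6218 = 0.00689726 CHF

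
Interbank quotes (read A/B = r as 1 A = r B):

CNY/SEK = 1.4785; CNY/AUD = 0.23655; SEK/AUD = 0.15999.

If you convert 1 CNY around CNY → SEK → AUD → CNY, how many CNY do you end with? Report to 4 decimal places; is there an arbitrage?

Around CNY → SEK → AUD → CNY: 1 × 1.4785 × 0.15999 ÷ 0.23655 = 0.999980
Product ≈ 1 (deviation 0.002%, within rounding noise).

1.0000 (no arbitrage)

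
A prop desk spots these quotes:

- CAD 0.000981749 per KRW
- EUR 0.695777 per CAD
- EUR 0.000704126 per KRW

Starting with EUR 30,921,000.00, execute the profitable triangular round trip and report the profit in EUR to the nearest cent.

Profit: EUR 952,765.70

Profitable loop is EUR → CAD → KRW → EUR:
EUR 30,921,000.00 ÷ 0.695777 = CAD 44,440,963.12
CAD 44,440,963.12 ÷ 0.000981749 = KRW 45,267,133,580
KRW 45,267,133,580 × 0.000704126 = EUR 31,873,765.70
Profit = EUR 31,873,765.70 − EUR 30,921,000.00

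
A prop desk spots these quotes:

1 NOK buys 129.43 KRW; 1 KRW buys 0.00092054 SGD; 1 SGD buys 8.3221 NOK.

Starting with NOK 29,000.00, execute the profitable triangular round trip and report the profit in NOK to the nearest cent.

Profitable loop is NOK → SGD → KRW → NOK:
NOK 29,000.00 ÷ 8.3221 = SGD 3,484.70
SGD 3,484.70 ÷ 0.00092054 = KRW 3,785,493
KRW 3,785,493 ÷ 129.43 = NOK 29,247.41
Profit = NOK 29,247.41 − NOK 29,000.00

Profit: NOK 247.41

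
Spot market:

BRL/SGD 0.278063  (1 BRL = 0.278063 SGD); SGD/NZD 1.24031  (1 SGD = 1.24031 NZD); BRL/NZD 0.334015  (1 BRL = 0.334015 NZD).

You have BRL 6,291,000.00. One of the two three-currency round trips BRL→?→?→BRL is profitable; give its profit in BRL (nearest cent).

Profit: BRL 204,718.02

Profitable loop is BRL → SGD → NZD → BRL:
BRL 6,291,000.00 × 0.278063 = SGD 1,749,294.33
SGD 1,749,294.33 × 1.24031 = NZD 2,169,667.25
NZD 2,169,667.25 ÷ 0.334015 = BRL 6,495,718.02
Profit = BRL 6,495,718.02 − BRL 6,291,000.00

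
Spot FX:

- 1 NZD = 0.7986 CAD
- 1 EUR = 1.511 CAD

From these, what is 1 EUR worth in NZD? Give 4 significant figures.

1 EUR × 1.511 = 1.511 CAD
1.511 CAD ÷ 0.7986 = 1.89206 NZD

EUR/NZD = 1.892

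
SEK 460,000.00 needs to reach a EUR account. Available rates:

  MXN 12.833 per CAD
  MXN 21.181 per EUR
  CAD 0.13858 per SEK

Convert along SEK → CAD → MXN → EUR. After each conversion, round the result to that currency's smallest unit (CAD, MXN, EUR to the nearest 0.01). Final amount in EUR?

EUR 38,622.48

SEK 460,000.00 × 0.13858 = CAD 63,746.80
CAD 63,746.80 × 12.833 = MXN 818,062.68
MXN 818,062.68 ÷ 21.181 = EUR 38,622.48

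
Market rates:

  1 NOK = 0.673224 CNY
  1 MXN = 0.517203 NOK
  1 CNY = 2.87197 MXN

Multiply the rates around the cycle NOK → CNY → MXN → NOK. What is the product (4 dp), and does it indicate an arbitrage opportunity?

1.0000 (no arbitrage)

Around NOK → CNY → MXN → NOK: 1 × 0.673224 × 2.87197 × 0.517203 = 1.000001
Product ≈ 1 (deviation 0.000%, within rounding noise).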